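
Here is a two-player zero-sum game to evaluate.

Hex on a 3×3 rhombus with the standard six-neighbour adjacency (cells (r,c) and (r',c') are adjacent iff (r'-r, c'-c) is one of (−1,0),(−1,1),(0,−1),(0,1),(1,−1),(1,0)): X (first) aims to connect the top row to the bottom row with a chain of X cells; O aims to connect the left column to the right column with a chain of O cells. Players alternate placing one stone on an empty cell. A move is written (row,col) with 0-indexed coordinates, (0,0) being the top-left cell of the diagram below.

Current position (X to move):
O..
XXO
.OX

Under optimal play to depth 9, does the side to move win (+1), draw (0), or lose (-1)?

value(O../XXO/.OX, X) = +1

p1 X@[O../XXO/.OX]: (0,1)[OX./XXO/.OX]-1 (0,2)[O.X/XXO/.OX]-1 (2,0)[O../XXO/XOX]+1*
p2 O@[O../XXO/XOX]: (0,1)[OO./XXO/XOX]-1* (0,2)[O.O/XXO/XOX]-1
p3 X@[OO./XXO/XOX]: (0,2)[OOX/XXO/XOX]+1*
p4 O@[OOX/XXO/XOX] terminal -1; root [O../XXO/.OX] d9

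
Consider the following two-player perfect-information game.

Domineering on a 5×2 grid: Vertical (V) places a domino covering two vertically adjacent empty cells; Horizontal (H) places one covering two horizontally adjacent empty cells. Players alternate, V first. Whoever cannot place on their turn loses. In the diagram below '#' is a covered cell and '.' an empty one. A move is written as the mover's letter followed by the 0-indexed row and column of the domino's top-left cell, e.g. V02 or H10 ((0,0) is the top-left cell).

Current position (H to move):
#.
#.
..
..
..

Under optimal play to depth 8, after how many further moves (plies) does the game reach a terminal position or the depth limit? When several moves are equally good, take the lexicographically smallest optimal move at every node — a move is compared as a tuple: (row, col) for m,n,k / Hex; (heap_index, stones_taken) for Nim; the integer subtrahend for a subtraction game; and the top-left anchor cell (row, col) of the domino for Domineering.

PV length from [#./#./../../..]: 3 plies

p1 H@[#./#./../../..]: H20[#./#./##/../..]-1 H30[#./#./../##/..]+1* H40[#./#./../../##]-1
p2 V@[#./#./../##/..]: V01[##/##/../##/..]-1* V11[#./##/.#/##/..]-1
p3 H@[##/##/../##/..]: H20[##/##/##/##/..]+1* H40[##/##/../##/##]+1
p4 V@[##/##/##/##/..] terminal -1; root [#./#./../../..] d8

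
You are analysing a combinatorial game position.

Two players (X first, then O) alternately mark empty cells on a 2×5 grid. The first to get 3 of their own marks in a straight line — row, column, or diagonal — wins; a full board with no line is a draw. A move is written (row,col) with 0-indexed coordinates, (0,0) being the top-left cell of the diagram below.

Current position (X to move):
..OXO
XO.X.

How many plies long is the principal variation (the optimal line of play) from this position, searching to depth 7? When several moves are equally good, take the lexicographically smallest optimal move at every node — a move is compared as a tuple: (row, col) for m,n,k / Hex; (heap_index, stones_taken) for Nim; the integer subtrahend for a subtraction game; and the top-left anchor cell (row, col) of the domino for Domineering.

[..OXO/XO.X.] X move#1: (0,0):+0/X.OXO/XO.X.*, (0,1):+0/.XOXO/XO.X., (1,2):+0/..OXO/XOXX., (1,4):+0/..OXO/XO.XX
[X.OXO/XO.X.] O move#2: (0,1):+0/XOOXO/XO.X.*, (1,2):+0/X.OXO/XOOX., (1,4):+0/X.OXO/XO.XO
[XOOXO/XO.X.] X move#3: (1,2):+0/XOOXO/XOXX.*, (1,4):+0/XOOXO/XO.XX
[XOOXO/XOXX.] O move#4: (1,4):+0/XOOXO/XOXXO*
[XOOXO/XOXXO] end (terminal +0, X#5); searched ..OXO/XO.X. to 7

PV length from [..OXO/XO.X.]: 4 plies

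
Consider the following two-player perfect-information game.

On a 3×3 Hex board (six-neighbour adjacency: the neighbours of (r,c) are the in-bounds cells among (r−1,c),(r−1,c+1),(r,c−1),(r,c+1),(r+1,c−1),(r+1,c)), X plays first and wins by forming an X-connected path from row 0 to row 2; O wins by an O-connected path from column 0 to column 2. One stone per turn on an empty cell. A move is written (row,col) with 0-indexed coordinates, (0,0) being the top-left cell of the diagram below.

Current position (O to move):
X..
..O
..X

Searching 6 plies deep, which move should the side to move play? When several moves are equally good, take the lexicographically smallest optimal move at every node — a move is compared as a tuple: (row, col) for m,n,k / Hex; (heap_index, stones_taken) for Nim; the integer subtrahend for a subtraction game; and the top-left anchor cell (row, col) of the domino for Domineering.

O's best at [X../..O/..X]: (1,1)

p1 O@[X../..O/..X]: (0,1)[XO./..O/..X]-1 (0,2)[X.O/..O/..X]-1 (1,0)[X../O.O/..X]-1 (1,1)[X../.OO/..X]+1* (2,0)[X../..O/O.X]+1 (2,1)[X../..O/.OX]-1
p2 X@[X../.OO/..X]: (0,1)[XX./.OO/..X]-1* (0,2)[X.X/.OO/..X]-1 (1,0)[X../XOO/..X]-1 (2,0)[X../.OO/X.X]-1 (2,1)[X../.OO/.XX]-1
p3 O@[XX./.OO/..X]: (0,2)[XXO/.OO/..X]+1* (1,0)[XX./OOO/..X]+1 (2,0)[XX./.OO/O.X]+1 (2,1)[XX./.OO/.OX]+1
p4 X@[XXO/.OO/..X]: (1,0)[XXO/XOO/..X]-1* (2,0)[XXO/.OO/X.X]-1 (2,1)[XXO/.OO/.XX]-1
p5 O@[XXO/XOO/..X]: (2,0)[XXO/XOO/O.X]+1* (2,1)[XXO/XOO/.OX]-1
p6 X@[XXO/XOO/O.X] terminal -1; root [X../..O/..X] d6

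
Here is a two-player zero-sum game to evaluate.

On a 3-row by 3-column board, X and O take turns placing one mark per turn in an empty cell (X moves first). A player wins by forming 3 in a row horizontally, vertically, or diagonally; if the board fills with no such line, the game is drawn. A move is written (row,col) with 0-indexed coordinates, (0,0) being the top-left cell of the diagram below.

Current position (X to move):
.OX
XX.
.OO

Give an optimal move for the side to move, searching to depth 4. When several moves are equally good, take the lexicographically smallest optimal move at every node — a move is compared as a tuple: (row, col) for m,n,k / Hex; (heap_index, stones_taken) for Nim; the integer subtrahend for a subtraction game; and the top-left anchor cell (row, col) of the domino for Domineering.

X's best at [.OX/XX./.OO]: (1,2)

p1 X@[.OX/XX./.OO]: (0,0)[XOX/XX./.OO]-1 (1,2)[.OX/XXX/.OO]+1* (2,0)[.OX/XX./XOO]+1
p2 O@[.OX/XXX/.OO] terminal -1; root [.OX/XX./.OO] d4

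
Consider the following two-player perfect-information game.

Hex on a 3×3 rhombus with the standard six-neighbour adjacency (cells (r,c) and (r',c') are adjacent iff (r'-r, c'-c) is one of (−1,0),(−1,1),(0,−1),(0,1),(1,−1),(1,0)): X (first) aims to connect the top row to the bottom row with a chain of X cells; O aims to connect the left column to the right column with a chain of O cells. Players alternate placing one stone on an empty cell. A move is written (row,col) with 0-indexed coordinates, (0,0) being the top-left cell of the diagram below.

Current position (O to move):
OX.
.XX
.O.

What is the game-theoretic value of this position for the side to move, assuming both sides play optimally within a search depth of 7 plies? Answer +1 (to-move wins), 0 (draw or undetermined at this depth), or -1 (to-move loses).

[OX./.XX/.O.] O move#1: (0,2):-1/OXO/.XX/.O.*, (1,0):-1/OX./OXX/.O., (2,0):-1/OX./.XX/OO., (2,2):-1/OX./.XX/.OO
[OXO/.XX/.O.] X move#2: (1,0):+1/OXO/XXX/.O.*, (2,0):+1/OXO/.XX/XO., (2,2):+1/OXO/.XX/.OX
[OXO/XXX/.O.] O move#3: (2,0):-1/OXO/XXX/OO.*, (2,2):-1/OXO/XXX/.OO
[OXO/XXX/OO.] X move#4: (2,2):+1/OXO/XXX/OOX*
[OXO/XXX/OOX] end (terminal -1, O#5); searched OX./.XX/.O. to 7

value(OX./.XX/.O., O) = -1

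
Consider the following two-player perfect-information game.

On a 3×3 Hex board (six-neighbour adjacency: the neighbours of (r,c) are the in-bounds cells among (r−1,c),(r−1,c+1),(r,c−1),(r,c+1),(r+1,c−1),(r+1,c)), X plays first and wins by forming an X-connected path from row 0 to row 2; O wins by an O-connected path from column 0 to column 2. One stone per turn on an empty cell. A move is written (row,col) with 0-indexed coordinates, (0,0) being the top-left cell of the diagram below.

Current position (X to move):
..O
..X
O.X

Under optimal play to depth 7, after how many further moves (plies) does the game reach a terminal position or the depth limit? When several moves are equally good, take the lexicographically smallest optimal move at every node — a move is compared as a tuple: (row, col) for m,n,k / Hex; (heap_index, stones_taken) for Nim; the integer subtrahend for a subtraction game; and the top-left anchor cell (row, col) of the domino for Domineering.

PV length from [..O/..X/O.X]: 4 plies

p1 X@[..O/..X/O.X]: (0,0)[X.O/..X/O.X]-1* (0,1)[.XO/..X/O.X]-1 (1,0)[..O/X.X/O.X]-1 (1,1)[..O/.XX/O.X]-1 (2,1)[..O/..X/OXX]-1
p2 O@[X.O/..X/O.X]: (0,1)[XOO/..X/O.X]+1* (1,0)[X.O/O.X/O.X]+1 (1,1)[X.O/.OX/O.X]+1 (2,1)[X.O/..X/OOX]-1
p3 X@[XOO/..X/O.X]: (1,0)[XOO/X.X/O.X]-1* (1,1)[XOO/.XX/O.X]-1 (2,1)[XOO/..X/OXX]-1
p4 O@[XOO/X.X/O.X]: (1,1)[XOO/XOX/O.X]+1* (2,1)[XOO/X.X/OOX]-1
p5 X@[XOO/XOX/O.X] terminal -1; root [..O/..X/O.X] d7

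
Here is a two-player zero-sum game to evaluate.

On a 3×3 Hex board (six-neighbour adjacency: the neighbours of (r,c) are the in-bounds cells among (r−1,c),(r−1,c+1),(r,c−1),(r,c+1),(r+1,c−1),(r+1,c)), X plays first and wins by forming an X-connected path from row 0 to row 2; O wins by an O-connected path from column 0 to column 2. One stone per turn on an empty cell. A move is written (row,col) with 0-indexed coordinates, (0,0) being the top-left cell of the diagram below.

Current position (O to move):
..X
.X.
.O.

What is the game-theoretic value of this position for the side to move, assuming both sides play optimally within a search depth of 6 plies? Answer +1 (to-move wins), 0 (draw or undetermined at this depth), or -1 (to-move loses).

value(..X/.X./.O., O) = +1

ply 1, O at ..X/.X./.O. | (0,0)=-1→O.X/.X./.O.; (0,1)=-1→.OX/.X./.O.; (1,0)=-1→..X/OX./.O.; (1,2)=-1→..X/.XO/.O.; (2,0)=+1→..X/.X./OO.*; (2,2)=-1→..X/.X./.OO
ply 2, X at ..X/.X./OO. | (0,0)=-1→X.X/.X./OO.*; (0,1)=-1→.XX/.X./OO.; (1,0)=-1→..X/XX./OO.; (1,2)=-1→..X/.XX/OO.; (2,2)=-1→..X/.X./OOX
ply 3, O at X.X/.X./OO. | (0,1)=+1→XOX/.X./OO.*; (1,0)=+1→X.X/OX./OO.; (1,2)=+1→X.X/.XO/OO.; (2,2)=+1→X.X/.X./OOO
ply 4, X at XOX/.X./OO. | (1,0)=-1→XOX/XX./OO.*; (1,2)=-1→XOX/.XX/OO.; (2,2)=-1→XOX/.X./OOX
ply 5, O at XOX/XX./OO. | (1,2)=+1→XOX/XXO/OO.*; (2,2)=+1→XOX/XX./OOO
ply 6: XOX/XXO/OO. is terminal -1 (X); from ..X/.X./.O. depth 6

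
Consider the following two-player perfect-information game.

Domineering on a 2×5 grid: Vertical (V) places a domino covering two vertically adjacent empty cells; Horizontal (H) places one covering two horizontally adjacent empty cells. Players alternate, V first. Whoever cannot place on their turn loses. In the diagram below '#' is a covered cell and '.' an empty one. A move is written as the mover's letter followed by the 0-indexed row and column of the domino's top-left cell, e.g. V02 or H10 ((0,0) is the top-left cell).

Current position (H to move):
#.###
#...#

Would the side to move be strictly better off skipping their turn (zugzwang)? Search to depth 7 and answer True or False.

p1 H@[#.###/#...#]: H11[#.###/###.#]+1* H12[#.###/#.###]-1
p2 V@[#.###/###.#] terminal -1; root [#.###/#...#] d7
if H skipped the turn, V would face:
~ p1 V@[#.###/#...#]: V01[#####/##..#]-1*
~ p2 H@[#####/##..#]: H12[#####/#####]+1*
~ p3 V@[#####/#####] terminal -1; root [#.###/#...#] d7
compare (H): move=+1 vs pass=+1

zugzwang(#.###/#...#, H) = False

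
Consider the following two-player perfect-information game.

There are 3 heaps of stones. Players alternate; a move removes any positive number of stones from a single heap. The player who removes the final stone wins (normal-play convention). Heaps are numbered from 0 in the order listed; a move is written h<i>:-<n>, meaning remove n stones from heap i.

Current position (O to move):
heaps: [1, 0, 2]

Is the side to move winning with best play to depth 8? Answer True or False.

ply 1, O at (1,0,2) | h0:-1=-1→(0,0,2); h2:-1=+1→(1,0,1)*; h2:-2=-1→(1,0,0)
ply 2, X at (1,0,1) | h0:-1=-1→(0,0,1)*; h2:-1=-1→(1,0,0)
ply 3, O at (0,0,1) | h2:-1=+1→(0,0,0)*
ply 4: (0,0,0) is terminal -1 (X); from (1,0,2) depth 8

O winning at [(1,0,2)]: True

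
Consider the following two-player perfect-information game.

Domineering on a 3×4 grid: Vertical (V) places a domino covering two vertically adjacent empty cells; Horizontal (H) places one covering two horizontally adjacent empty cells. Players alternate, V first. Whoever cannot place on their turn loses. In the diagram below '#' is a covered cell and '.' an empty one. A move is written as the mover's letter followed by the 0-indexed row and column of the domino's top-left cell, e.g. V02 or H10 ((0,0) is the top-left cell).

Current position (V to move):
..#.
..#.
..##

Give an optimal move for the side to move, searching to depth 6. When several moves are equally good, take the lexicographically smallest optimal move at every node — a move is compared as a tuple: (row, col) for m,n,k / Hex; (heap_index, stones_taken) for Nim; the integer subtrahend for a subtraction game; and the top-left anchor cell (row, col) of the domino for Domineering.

ply 1, V at ..#./..#./..## | V00=+1→#.#./#.#./..##*; V01=+1→.##./.##./..##; V03=-1→..##/..##/..##; V10=+1→..#./#.#./#.##; V11=+1→..#./.##./.###
ply 2, H at #.#./#.#./..## | H20=-1→#.#./#.#./####*
ply 3, V at #.#./#.#./#### | V01=+1→###./###./####*; V03=+1→#.##/#.##/####
ply 4: ###./###./#### is terminal -1 (H); from ..#./..#./..## depth 6

V's best at [..#./..#./..##]: V00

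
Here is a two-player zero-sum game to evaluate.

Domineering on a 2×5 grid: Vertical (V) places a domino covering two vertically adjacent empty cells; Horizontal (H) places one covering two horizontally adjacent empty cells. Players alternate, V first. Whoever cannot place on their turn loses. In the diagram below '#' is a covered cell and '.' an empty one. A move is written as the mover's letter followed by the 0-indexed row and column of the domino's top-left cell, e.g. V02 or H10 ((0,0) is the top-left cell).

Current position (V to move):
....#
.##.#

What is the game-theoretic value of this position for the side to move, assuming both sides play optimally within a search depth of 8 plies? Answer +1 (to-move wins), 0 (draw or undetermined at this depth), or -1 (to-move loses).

ply 1, V at ....#/.##.# | V00=-1→#...#/###.#*; V03=-1→...##/.####
ply 2, H at #...#/###.# | H01=-1→###.#/###.#; H02=+1→#.###/###.#*
ply 3: #.###/###.# is terminal -1 (V); from ....#/.##.# depth 8

value(....#/.##.#, V) = -1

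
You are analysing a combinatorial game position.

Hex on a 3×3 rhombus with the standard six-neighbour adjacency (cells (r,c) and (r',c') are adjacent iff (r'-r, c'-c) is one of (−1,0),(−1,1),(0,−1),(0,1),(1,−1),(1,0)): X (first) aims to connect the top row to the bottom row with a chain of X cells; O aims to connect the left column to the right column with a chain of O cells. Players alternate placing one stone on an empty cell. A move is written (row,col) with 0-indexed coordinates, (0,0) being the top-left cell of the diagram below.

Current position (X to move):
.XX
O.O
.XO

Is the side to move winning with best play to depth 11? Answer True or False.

[.XX/O.O/.XO] X move#1: (0,0):-1/XXX/O.O/.XO, (1,1):+1/.XX/OXO/.XO*, (2,0):-1/.XX/O.O/XXO
[.XX/OXO/.XO] end (terminal -1, O#2); searched .XX/O.O/.XO to 11

X winning at [.XX/O.O/.XO]: True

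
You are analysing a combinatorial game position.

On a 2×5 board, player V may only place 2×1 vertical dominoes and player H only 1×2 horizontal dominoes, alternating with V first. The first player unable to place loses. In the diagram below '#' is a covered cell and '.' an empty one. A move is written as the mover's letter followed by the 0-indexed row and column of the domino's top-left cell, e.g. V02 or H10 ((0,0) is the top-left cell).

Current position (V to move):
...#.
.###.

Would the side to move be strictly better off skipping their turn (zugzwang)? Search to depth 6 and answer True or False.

[...#./.###.] V move#1: V00:+1/#..#./####.*, V04:-1/...##/.####
[#..#./####.] H move#2: H01:-1/####./####.*
[####./####.] V move#3: V04:+1/#####/#####*
[#####/#####] end (terminal -1, H#4); searched ...#./.###. to 6
pass branch (H moves first from the same position):
  | [...#./.###.] H move#1: H00:-1/##.#./.###.*, H01:-1/.###./.###.
  | [##.#./.###.] V move#2: V04:+1/##.##/.####*
  | [##.##/.####] end (terminal -1, H#3); searched ...#./.###. to 6
V moving scores +1; V passing scores +1

zugzwang(...#./.###., V) = False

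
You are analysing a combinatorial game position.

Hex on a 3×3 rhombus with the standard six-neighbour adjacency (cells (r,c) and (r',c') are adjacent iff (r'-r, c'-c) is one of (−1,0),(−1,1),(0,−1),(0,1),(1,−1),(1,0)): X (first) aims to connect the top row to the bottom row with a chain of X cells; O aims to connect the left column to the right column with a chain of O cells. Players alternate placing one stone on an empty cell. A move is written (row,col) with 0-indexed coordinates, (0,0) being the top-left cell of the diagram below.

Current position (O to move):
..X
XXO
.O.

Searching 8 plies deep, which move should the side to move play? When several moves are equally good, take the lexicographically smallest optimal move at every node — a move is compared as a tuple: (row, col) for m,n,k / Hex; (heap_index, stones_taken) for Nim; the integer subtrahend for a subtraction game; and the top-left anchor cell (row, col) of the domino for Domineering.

ply 1, O at ..X/XXO/.O. | (0,0)=-1→O.X/XXO/.O.; (0,1)=-1→.OX/XXO/.O.; (2,0)=+1→..X/XXO/OO.*; (2,2)=-1→..X/XXO/.OO
ply 2: ..X/XXO/OO. is terminal -1 (X); from ..X/XXO/.O. depth 8

O's best at [..X/XXO/.O.]: (2,0)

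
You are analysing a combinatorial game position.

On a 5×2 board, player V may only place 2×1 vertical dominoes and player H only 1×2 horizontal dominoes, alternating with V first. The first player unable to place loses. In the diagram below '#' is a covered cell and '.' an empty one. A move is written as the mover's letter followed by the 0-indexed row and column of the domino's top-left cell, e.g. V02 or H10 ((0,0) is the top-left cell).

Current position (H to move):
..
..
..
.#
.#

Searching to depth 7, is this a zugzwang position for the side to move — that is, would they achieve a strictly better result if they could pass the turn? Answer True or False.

p1 H@[../../../.#/.#]: H00[##/../../.#/.#]-1 H10[../##/../.#/.#]+1* H20[../../##/.#/.#]-1
p2 V@[../##/../.#/.#]: V20[../##/#./##/.#]-1* V30[../##/../##/##]-1
p3 H@[../##/#./##/.#]: H00[##/##/#./##/.#]+1*
p4 V@[##/##/#./##/.#] terminal -1; root [../../../.#/.#] d7
suppose H passes — search the same position with V to move:
pass> p1 V@[../../../.#/.#]: V00[#./#./../.#/.#]+1* V01[.#/.#/../.#/.#]+1 V10[../#./#./.#/.#]+1 V11[../.#/.#/.#/.#]+1 V20[../../#./##/.#]-1 V30[../../../##/##]-1
pass> p2 H@[#./#./../.#/.#]: H20[#./#./##/.#/.#]-1*
pass> p3 V@[#./#./##/.#/.#]: V01[##/##/##/.#/.#]+1* V30[#./#./##/##/##]+1
pass> p4 H@[##/##/##/.#/.#] terminal -1; root [../../../.#/.#] d7
for H: play +1, pass -1

zugzwang(../../../.#/.#, H) = False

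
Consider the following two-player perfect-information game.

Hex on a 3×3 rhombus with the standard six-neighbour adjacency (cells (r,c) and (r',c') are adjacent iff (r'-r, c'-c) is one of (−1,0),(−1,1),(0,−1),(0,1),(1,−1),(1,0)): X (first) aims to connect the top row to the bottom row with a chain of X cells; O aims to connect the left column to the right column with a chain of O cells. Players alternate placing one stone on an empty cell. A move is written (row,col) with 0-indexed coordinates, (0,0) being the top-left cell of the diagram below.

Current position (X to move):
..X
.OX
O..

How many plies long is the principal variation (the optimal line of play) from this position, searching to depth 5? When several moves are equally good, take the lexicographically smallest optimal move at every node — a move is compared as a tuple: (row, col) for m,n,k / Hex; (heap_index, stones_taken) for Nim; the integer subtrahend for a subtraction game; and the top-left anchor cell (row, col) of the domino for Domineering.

PV length from [..X/.OX/O..]: 5 plies

p1 X@[..X/.OX/O..]: (0,0)[X.X/.OX/O..]+1* (0,1)[.XX/.OX/O..]+1 (1,0)[..X/XOX/O..]+1 (2,1)[..X/.OX/OX.]+1 (2,2)[..X/.OX/O.X]+1
p2 O@[X.X/.OX/O..]: (0,1)[XOX/.OX/O..]-1* (1,0)[X.X/OOX/O..]-1 (2,1)[X.X/.OX/OO.]-1 (2,2)[X.X/.OX/O.O]-1
p3 X@[XOX/.OX/O..]: (1,0)[XOX/XOX/O..]+1* (2,1)[XOX/.OX/OX.]+1 (2,2)[XOX/.OX/O.X]+1
p4 O@[XOX/XOX/O..]: (2,1)[XOX/XOX/OO.]-1* (2,2)[XOX/XOX/O.O]-1
p5 X@[XOX/XOX/OO.]: (2,2)[XOX/XOX/OOX]+1*
p6 O@[XOX/XOX/OOX] terminal -1; root [..X/.OX/O..] d5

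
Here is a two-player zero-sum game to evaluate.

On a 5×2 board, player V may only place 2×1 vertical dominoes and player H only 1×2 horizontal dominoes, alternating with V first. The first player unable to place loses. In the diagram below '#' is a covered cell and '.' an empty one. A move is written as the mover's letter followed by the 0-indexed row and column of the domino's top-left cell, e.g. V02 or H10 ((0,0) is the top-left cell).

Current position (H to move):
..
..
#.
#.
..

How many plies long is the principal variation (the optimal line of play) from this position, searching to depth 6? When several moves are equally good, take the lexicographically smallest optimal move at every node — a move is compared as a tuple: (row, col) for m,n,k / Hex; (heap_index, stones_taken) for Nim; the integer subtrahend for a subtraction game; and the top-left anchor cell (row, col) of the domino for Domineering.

p1 H@[../../#./#./..]: H00[##/../#./#./..]+1* H10[../##/#./#./..]+1 H40[../../#./#./##]-1
p2 V@[##/../#./#./..]: V11[##/.#/##/#./..]-1* V21[##/../##/##/..]-1 V31[##/../#./##/.#]-1
p3 H@[##/.#/##/#./..]: H40[##/.#/##/#./##]+1*
p4 V@[##/.#/##/#./##] terminal -1; root [../../#./#./..] d6

PV length from [../../#./#./..]: 3 plies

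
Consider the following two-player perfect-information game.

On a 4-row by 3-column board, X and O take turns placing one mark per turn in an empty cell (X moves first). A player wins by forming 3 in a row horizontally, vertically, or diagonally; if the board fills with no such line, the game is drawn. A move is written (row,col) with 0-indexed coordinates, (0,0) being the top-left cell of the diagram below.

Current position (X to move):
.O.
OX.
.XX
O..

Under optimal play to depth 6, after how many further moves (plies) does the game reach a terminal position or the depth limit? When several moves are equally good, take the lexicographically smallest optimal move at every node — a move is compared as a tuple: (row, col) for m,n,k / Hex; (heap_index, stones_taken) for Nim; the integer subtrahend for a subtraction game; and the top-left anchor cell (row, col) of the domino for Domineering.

PV length from [.O./OX./.XX/O..]: 1 ply

ply 1, X at .O./OX./.XX/O.. | (0,0)=+1→XO./OX./.XX/O..*; (0,2)=-1→.OX/OX./.XX/O..; (1,2)=-1→.O./OXX/.XX/O..; (2,0)=+1→.O./OX./XXX/O..; (3,1)=+1→.O./OX./.XX/OX.; (3,2)=-1→.O./OX./.XX/O.X
ply 2: XO./OX./.XX/O.. is terminal -1 (O); from .O./OX./.XX/O.. depth 6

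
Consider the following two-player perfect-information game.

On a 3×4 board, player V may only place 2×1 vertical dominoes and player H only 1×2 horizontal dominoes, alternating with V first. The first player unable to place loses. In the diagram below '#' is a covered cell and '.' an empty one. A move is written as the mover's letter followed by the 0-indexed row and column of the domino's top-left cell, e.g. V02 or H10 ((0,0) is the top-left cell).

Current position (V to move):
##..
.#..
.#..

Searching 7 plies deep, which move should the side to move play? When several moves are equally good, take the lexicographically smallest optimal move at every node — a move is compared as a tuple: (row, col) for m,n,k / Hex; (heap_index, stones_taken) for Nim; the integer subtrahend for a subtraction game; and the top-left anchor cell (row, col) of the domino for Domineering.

V's best at [##../.#../.#..]: V02

[##../.#../.#..] V move#1: V02:+1/###./.##./.#..*, V03:+1/##.#/.#.#/.#.., V10:-1/##../##../##.., V12:+1/##../.##./.##., V13:+1/##../.#.#/.#.#
[###./.##./.#..] H move#2: H22:-1/###./.##./.###*
[###./.##./.###] V move#3: V03:+1/####/.###/.###*, V10:+1/###./###./####
[####/.###/.###] end (terminal -1, H#4); searched ##../.#../.#.. to 7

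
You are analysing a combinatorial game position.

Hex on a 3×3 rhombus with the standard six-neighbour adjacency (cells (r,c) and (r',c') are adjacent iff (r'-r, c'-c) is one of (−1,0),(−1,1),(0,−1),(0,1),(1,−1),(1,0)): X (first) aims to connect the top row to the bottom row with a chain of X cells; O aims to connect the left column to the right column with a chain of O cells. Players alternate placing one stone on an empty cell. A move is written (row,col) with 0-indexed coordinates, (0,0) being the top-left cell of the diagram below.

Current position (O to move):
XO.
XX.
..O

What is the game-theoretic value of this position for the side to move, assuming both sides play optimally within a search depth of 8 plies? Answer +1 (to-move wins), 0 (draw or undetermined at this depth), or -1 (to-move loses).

value(XO./XX./..O, O) = -1

ply 1, O at XO./XX./..O | (0,2)=-1→XOO/XX./..O*; (1,2)=-1→XO./XXO/..O; (2,0)=-1→XO./XX./O.O; (2,1)=-1→XO./XX./.OO
ply 2, X at XOO/XX./..O | (1,2)=+1→XOO/XXX/..O*; (2,0)=+1→XOO/XX./X.O; (2,1)=+1→XOO/XX./.XO
ply 3, O at XOO/XXX/..O | (2,0)=-1→XOO/XXX/O.O*; (2,1)=-1→XOO/XXX/.OO
ply 4, X at XOO/XXX/O.O | (2,1)=+1→XOO/XXX/OXO*
ply 5: XOO/XXX/OXO is terminal -1 (O); from XO./XX./..O depth 8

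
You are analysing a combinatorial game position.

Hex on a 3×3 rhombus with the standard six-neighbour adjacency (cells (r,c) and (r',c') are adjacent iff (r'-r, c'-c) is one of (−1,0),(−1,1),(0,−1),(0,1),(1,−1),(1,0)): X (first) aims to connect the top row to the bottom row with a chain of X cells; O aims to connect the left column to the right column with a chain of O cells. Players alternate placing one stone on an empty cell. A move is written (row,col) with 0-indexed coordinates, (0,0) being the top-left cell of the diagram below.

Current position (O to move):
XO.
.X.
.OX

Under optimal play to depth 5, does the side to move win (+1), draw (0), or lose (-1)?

value(XO./.X./.OX, O) = -1

[XO./.X./.OX] O move#1: (0,2):-1/XOO/.X./.OX*, (1,0):-1/XO./OX./.OX, (1,2):-1/XO./.XO/.OX, (2,0):-1/XO./.X./OOX
[XOO/.X./.OX] X move#2: (1,0):+1/XOO/XX./.OX*, (1,2):-1/XOO/.XX/.OX, (2,0):-1/XOO/.X./XOX
[XOO/XX./.OX] O move#3: (1,2):-1/XOO/XXO/.OX*, (2,0):-1/XOO/XX./OOX
[XOO/XXO/.OX] X move#4: (2,0):+1/XOO/XXO/XOX*
[XOO/XXO/XOX] end (terminal -1, O#5); searched XO./.X./.OX to 5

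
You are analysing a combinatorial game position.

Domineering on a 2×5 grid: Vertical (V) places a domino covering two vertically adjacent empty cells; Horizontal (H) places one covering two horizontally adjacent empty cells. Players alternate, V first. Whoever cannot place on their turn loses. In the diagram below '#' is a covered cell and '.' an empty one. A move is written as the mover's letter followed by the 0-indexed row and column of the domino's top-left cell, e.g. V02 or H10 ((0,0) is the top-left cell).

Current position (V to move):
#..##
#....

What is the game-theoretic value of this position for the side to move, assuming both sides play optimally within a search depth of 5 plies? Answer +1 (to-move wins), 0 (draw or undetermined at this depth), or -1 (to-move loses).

value(#..##/#...., V) = +1

p1 V@[#..##/#....]: V01[##.##/##...]-1 V02[#.###/#.#..]+1*
p2 H@[#.###/#.#..]: H13[#.###/#.###]-1*
p3 V@[#.###/#.###]: V01[#####/#####]+1*
p4 H@[#####/#####] terminal -1; root [#..##/#....] d5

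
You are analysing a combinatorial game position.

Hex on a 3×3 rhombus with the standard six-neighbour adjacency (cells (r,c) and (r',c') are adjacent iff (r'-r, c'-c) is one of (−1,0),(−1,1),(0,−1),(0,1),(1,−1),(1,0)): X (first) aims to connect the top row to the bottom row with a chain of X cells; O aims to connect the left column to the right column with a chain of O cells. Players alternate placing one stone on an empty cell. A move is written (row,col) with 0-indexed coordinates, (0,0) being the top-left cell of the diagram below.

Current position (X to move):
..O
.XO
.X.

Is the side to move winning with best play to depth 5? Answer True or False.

[..O/.XO/.X.] X move#1: (0,0):+1/X.O/.XO/.X.*, (0,1):+1/.XO/.XO/.X., (1,0):+1/..O/XXO/.X., (2,0):-1/..O/.XO/XX., (2,2):-1/..O/.XO/.XX
[X.O/.XO/.X.] O move#2: (0,1):-1/XOO/.XO/.X.*, (1,0):-1/X.O/OXO/.X., (2,0):-1/X.O/.XO/OX., (2,2):-1/X.O/.XO/.XO
[XOO/.XO/.X.] X move#3: (1,0):+1/XOO/XXO/.X.*, (2,0):-1/XOO/.XO/XX., (2,2):-1/XOO/.XO/.XX
[XOO/XXO/.X.] end (terminal -1, O#4); searched ..O/.XO/.X. to 5

X winning at [..O/.XO/.X.]: True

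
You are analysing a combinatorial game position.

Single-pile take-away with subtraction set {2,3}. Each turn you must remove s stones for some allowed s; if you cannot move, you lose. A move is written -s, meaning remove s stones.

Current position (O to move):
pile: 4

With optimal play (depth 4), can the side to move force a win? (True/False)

O winning at [4]: True

ply 1, O at 4 | -2=-1→2; -3=+1→1*
ply 2: 1 is terminal -1 (X); from 4 depth 4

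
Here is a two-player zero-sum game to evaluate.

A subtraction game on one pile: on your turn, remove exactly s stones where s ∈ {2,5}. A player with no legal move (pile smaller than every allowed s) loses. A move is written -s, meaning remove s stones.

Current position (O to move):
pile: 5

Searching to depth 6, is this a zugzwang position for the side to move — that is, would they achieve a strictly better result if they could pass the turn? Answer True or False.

ply 1, O at 5 | -2=-1→3; -5=+1→0*
ply 2: 0 is terminal -1 (X); from 5 depth 6
suppose O passes — search the same position with X to move:
pass> ply 1, X at 5 | -2=-1→3; -5=+1→0*
pass> ply 2: 0 is terminal -1 (O); from 5 depth 6
for O: play +1, pass -1

zugzwang(5, O) = False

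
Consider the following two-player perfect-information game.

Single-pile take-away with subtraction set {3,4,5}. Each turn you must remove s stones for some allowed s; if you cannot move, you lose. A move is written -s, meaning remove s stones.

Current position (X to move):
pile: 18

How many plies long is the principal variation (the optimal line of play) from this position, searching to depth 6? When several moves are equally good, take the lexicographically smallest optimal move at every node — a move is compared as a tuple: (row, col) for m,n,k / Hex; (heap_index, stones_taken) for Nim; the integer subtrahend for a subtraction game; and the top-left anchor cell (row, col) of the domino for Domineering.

[18] X move#1: -3:-1/15*, -4:-1/14, -5:-1/13
[15] O move#2: -3:-1/12, -4:-1/11, -5:+1/10*
[10] X move#3: -3:-1/7*, -4:-1/6, -5:-1/5
[7] O move#4: -3:-1/4, -4:-1/3, -5:+1/2*
[2] end (terminal -1, X#5); searched 18 to 6

PV length from [18]: 4 plies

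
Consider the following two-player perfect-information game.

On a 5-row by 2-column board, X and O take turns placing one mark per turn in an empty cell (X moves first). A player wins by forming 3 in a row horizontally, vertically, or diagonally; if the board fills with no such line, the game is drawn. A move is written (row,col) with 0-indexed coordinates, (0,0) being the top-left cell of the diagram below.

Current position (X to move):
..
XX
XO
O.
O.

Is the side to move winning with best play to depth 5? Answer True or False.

X winning at [../XX/XO/O./O.]: True

p1 X@[../XX/XO/O./O.]: (0,0)[X./XX/XO/O./O.]+1* (0,1)[.X/XX/XO/O./O.]+0 (3,1)[../XX/XO/OX/O.]+0 (4,1)[../XX/XO/O./OX]+0
p2 O@[X./XX/XO/O./O.] terminal -1; root [../XX/XO/O./O.] d5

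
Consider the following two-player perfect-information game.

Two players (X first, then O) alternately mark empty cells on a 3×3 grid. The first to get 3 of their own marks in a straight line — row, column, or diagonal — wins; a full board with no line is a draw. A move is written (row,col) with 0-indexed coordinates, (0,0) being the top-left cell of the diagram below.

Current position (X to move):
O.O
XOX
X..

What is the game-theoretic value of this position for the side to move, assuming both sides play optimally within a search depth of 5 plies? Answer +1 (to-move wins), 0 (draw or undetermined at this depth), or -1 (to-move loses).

[O.O/XOX/X..] X move#1: (0,1):-1/OXO/XOX/X..*, (2,1):-1/O.O/XOX/XX., (2,2):-1/O.O/XOX/X.X
[OXO/XOX/X..] O move#2: (2,1):+0/OXO/XOX/XO., (2,2):+1/OXO/XOX/X.O*
[OXO/XOX/X.O] end (terminal -1, X#3); searched O.O/XOX/X.. to 5

value(O.O/XOX/X.., X) = -1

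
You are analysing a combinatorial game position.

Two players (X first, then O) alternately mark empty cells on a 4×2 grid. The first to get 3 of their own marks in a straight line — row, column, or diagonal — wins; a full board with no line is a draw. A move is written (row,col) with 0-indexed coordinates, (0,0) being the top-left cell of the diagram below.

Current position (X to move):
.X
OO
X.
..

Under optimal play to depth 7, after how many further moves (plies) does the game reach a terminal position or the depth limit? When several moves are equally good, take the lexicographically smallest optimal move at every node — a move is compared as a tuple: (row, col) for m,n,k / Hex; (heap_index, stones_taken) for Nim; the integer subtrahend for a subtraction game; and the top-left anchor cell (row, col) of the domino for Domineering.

ply 1, X at .X/OO/X./.. | (0,0)=+0→XX/OO/X./..*; (2,1)=+0→.X/OO/XX/..; (3,0)=+0→.X/OO/X./X.; (3,1)=+0→.X/OO/X./.X
ply 2, O at XX/OO/X./.. | (2,1)=+0→XX/OO/XO/..*; (3,0)=+0→XX/OO/X./O.; (3,1)=+0→XX/OO/X./.O
ply 3, X at XX/OO/XO/.. | (3,0)=-1→XX/OO/XO/X.; (3,1)=+0→XX/OO/XO/.X*
ply 4, O at XX/OO/XO/.X | (3,0)=+0→XX/OO/XO/OX*
ply 5: XX/OO/XO/OX is terminal +0 (X); from .X/OO/X./.. depth 7

PV length from [.X/OO/X./..]: 4 plies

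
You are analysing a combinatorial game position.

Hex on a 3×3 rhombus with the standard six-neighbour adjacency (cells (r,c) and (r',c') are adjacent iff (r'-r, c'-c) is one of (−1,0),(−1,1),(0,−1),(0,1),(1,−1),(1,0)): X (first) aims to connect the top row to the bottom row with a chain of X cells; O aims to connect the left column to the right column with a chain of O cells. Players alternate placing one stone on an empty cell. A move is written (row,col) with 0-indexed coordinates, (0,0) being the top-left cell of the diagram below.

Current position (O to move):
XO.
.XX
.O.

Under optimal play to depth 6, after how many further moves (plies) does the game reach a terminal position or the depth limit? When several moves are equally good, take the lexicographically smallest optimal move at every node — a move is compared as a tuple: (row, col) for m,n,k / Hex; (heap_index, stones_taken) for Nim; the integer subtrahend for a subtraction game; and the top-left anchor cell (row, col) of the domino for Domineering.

ply 1, O at XO./.XX/.O. | (0,2)=-1→XOO/.XX/.O.*; (1,0)=-1→XO./OXX/.O.; (2,0)=-1→XO./.XX/OO.; (2,2)=-1→XO./.XX/.OO
ply 2, X at XOO/.XX/.O. | (1,0)=+1→XOO/XXX/.O.*; (2,0)=-1→XOO/.XX/XO.; (2,2)=-1→XOO/.XX/.OX
ply 3, O at XOO/XXX/.O. | (2,0)=-1→XOO/XXX/OO.*; (2,2)=-1→XOO/XXX/.OO
ply 4, X at XOO/XXX/OO. | (2,2)=+1→XOO/XXX/OOX*
ply 5: XOO/XXX/OOX is terminal -1 (O); from XO./.XX/.O. depth 6

PV length from [XO./.XX/.O.]: 4 plies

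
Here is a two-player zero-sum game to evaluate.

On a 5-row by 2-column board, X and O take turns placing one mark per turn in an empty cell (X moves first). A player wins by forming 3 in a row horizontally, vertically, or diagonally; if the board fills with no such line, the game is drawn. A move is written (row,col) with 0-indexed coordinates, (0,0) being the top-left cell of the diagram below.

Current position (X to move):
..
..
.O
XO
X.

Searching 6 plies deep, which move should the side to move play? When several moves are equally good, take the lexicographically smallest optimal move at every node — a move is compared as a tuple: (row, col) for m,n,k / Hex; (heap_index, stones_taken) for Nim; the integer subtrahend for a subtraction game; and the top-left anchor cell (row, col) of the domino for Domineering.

X's best at [../../.O/XO/X.]: (2,0)

p1 X@[../../.O/XO/X.]: (0,0)[X./../.O/XO/X.]-1 (0,1)[.X/../.O/XO/X.]-1 (1,0)[../X./.O/XO/X.]-1 (1,1)[../.X/.O/XO/X.]-1 (2,0)[../../XO/XO/X.]+1* (4,1)[../../.O/XO/XX]-1
p2 O@[../../XO/XO/X.] terminal -1; root [../../.O/XO/X.] d6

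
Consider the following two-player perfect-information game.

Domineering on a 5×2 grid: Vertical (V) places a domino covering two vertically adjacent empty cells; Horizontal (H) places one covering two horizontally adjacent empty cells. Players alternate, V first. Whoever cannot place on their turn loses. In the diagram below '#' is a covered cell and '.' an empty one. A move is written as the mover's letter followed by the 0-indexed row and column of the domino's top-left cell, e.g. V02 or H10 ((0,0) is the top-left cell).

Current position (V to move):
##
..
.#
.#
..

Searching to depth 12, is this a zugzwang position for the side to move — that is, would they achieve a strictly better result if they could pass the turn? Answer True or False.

zugzwang(##/../.#/.#/.., V) = True

ply 1, V at ##/../.#/.#/.. | V10=-1→##/#./##/.#/..*; V20=-1→##/../##/##/..; V30=-1→##/../.#/##/#.
ply 2, H at ##/#./##/.#/.. | H40=+1→##/#./##/.#/##*
ply 3: ##/#./##/.#/## is terminal -1 (V); from ##/../.#/.#/.. depth 12
if V skipped the turn, H would face:
~ ply 1, H at ##/../.#/.#/.. | H10=-1→##/##/.#/.#/..*; H40=-1→##/../.#/.#/##
~ ply 2, V at ##/##/.#/.#/.. | V20=-1→##/##/##/##/..; V30=+1→##/##/.#/##/#.*
~ ply 3: ##/##/.#/##/#. is terminal -1 (H); from ##/../.#/.#/.. depth 12
compare (V): move=-1 vs pass=+1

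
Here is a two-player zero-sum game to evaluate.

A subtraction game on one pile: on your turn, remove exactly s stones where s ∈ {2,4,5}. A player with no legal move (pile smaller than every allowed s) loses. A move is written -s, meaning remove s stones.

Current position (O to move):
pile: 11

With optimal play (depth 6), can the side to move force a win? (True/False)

[11] O move#1: -2:-1/9, -4:+1/7*, -5:-1/6
[7] X move#2: -2:-1/5*, -4:-1/3, -5:-1/2
[5] O move#3: -2:-1/3, -4:+1/1*, -5:+1/0
[1] end (terminal -1, X#4); searched 11 to 6

O winning at [11]: True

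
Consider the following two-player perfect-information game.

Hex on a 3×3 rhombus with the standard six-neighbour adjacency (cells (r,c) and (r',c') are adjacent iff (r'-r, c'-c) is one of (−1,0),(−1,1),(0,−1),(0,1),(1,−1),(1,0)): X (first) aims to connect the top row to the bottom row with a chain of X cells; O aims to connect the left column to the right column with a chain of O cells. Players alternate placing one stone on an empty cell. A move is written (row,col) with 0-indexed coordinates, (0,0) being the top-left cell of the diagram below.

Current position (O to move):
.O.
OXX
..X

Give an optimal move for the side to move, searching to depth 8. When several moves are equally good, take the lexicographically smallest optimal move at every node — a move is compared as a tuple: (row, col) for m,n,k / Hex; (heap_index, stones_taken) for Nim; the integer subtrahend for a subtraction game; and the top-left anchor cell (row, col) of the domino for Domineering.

O's best at [.O./OXX/..X]: (0,2)

[.O./OXX/..X] O move#1: (0,0):-1/OO./OXX/..X, (0,2):+1/.OO/OXX/..X*, (2,0):-1/.O./OXX/O.X, (2,1):-1/.O./OXX/.OX
[.OO/OXX/..X] end (terminal -1, X#2); searched .O./OXX/..X to 8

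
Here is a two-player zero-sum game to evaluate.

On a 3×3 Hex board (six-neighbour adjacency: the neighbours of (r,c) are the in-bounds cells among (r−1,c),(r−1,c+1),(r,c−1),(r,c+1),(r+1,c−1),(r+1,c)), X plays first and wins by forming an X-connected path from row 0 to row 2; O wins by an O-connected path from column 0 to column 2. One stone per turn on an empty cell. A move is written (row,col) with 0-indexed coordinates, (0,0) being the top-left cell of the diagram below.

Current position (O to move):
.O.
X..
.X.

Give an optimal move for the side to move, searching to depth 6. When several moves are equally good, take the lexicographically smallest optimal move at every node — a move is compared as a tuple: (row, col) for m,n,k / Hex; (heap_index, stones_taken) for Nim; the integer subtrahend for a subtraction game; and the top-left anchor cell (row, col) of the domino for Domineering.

O's best at [.O./X../.X.]: (1,1)

ply 1, O at .O./X../.X. | (0,0)=-1→OO./X../.X.; (0,2)=-1→.OO/X../.X.; (1,1)=+1→.O./XO./.X.*; (1,2)=-1→.O./X.O/.X.; (2,0)=-1→.O./X../OX.; (2,2)=-1→.O./X../.XO
ply 2, X at .O./XO./.X. | (0,0)=-1→XO./XO./.X.*; (0,2)=-1→.OX/XO./.X.; (1,2)=-1→.O./XOX/.X.; (2,0)=-1→.O./XO./XX.; (2,2)=-1→.O./XO./.XX
ply 3, O at XO./XO./.X. | (0,2)=-1→XOO/XO./.X.; (1,2)=-1→XO./XOO/.X.; (2,0)=+1→XO./XO./OX.*; (2,2)=-1→XO./XO./.XO
ply 4, X at XO./XO./OX. | (0,2)=-1→XOX/XO./OX.*; (1,2)=-1→XO./XOX/OX.; (2,2)=-1→XO./XO./OXX
ply 5, O at XOX/XO./OX. | (1,2)=+1→XOX/XOO/OX.*; (2,2)=-1→XOX/XO./OXO
ply 6: XOX/XOO/OX. is terminal -1 (X); from .O./X../.X. depth 6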